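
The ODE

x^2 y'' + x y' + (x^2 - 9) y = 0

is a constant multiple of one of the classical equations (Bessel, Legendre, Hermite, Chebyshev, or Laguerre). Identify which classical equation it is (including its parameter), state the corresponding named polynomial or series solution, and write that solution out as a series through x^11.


The equation is already in a standard form:  x^2 y'' + x y' + (x^2 - 9) y = 0.
This matches the Bessel equation x^2 y'' + x y' + (x^2 - nu^2) y = 0 with nu^2 = 9, so nu = 3; the solution bounded at x = 0 is J_3(x).
Frobenius at x = 0: indicial roots ±nu; for r = nu the recurrence k(k + 2nu) c_k = -c_{k-2} gives the standard series J_nu(x) = sum_{k>=0} (-1)^k / (k! (k+nu)!) (x/2)^(2k+nu). Evaluate the first 5 terms:
  k = 0: (-1)^0 / (0! * 3! * 2^3) x^3 = 1/(1*6*8) x^3 = (1/48) x^3
  k = 1: (-1)^1 / (1! * 4! * 2^5) x^5 = -1/(1*24*32) x^5 = (-1/768) x^5
  k = 2: (-1)^2 / (2! * 5! * 2^7) x^7 = 1/(2*120*128) x^7 = (1/30720) x^7
  k = 3: (-1)^3 / (3! * 6! * 2^9) x^9 = -1/(6*720*512) x^9 = (-1/2211840) x^9
  k = 4: (-1)^4 / (4! * 7! * 2^11) x^11 = 1/(24*5040*2048) x^11 = (1/247726080) x^11
Hence J_3(x) = x^11/247726080 - x^9/2211840 + x^7/30720 - x^5/768 + x^3/48 + ....

J_3(x); series = x^11/247726080 - x^9/2211840 + x^7/30720 - x^5/768 + x^3/48


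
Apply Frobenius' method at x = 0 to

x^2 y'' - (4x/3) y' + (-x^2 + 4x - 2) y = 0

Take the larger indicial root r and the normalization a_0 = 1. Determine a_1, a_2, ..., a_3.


Write in Frobenius form y'' + (p(x)/x) y' + (q(x)/x^2) y = 0:
  p(x) = -4/3,  q(x) = -x^2 + 4x - 2.
Indicial equation: r(r-1) + (-4/3) r + (-2) = 0 -> roots r_1 = 3, r_2 = -2/3.
Take r = r_1 = 3. Let y(x) = x^r sum_{n>=0} a_n x^n with a_0 = 1.
Substitute y = x^r sum a_n x^n and match x^{r+n}. The recurrence is
  D(n) a_n + 4 a_{n-1} - 1 a_{n-2} = 0,  where D(n) = (r+n)(r+n-1) + (-4/3)(r+n) + (-2).
  a_n = [-4 a_{n-1} + 1 a_{n-2}] / D(n).
Since the indicial polynomial factors as (r - r_1)(r - r_2), D(n) = (r_1 + n - r_1)(r_1 + n - r_2) = n(n + 11/3).
Evaluating step by step (a_0 = 1):
  n = 1: D(1) = 1(1 + 11/3) = 14/3; numerator = -4(1) = -4; a_1 = (-4)/(14/3) = -6/7
  n = 2: D(2) = 2(2 + 11/3) = 34/3; numerator = -4(-6/7) + 1(1) = 31/7; a_2 = (31/7)/(34/3) = 93/238
  n = 3: D(3) = 3(3 + 11/3) = 20; numerator = -4(93/238) + 1(-6/7) = -288/119; a_3 = (-288/119)/(20) = -72/595

r = 3; a_0 = 1; a_1 = -6/7; a_2 = 93/238; a_3 = -72/595


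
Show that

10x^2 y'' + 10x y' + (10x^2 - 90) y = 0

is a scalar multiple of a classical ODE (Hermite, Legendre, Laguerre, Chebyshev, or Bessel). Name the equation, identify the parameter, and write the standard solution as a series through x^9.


All three coefficients share the factor 10; dividing through by 10 gives  x^2 y'' + x y' + (x^2 - 9) y = 0.
This matches the Bessel equation x^2 y'' + x y' + (x^2 - nu^2) y = 0 with nu^2 = 9, so nu = 3; the solution bounded at x = 0 is J_3(x).
Frobenius at x = 0: indicial roots ±nu; for r = nu the recurrence k(k + 2nu) c_k = -c_{k-2} gives the standard series J_nu(x) = sum_{k>=0} (-1)^k / (k! (k+nu)!) (x/2)^(2k+nu). Evaluate the first 4 terms:
  k = 0: (-1)^0 / (0! * 3! * 2^3) x^3 = 1/(1*6*8) x^3 = (1/48) x^3
  k = 1: (-1)^1 / (1! * 4! * 2^5) x^5 = -1/(1*24*32) x^5 = (-1/768) x^5
  k = 2: (-1)^2 / (2! * 5! * 2^7) x^7 = 1/(2*120*128) x^7 = (1/30720) x^7
  k = 3: (-1)^3 / (3! * 6! * 2^9) x^9 = -1/(6*720*512) x^9 = (-1/2211840) x^9
Hence J_3(x) = -x^9/2211840 + x^7/30720 - x^5/768 + x^3/48 + ....

J_3(x); series = -x^9/2211840 + x^7/30720 - x^5/768 + x^3/48


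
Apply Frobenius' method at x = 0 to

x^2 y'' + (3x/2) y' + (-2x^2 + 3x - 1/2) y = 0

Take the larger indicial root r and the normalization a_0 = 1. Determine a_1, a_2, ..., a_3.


Write in Frobenius form y'' + (p(x)/x) y' + (q(x)/x^2) y = 0:
  p(x) = 3/2,  q(x) = -2x^2 + 3x - 1/2.
Indicial equation: r(r-1) + (3/2) r + (-1/2) = 0 -> roots r_1 = 1/2, r_2 = -1.
Take r = r_1 = 1/2. Let y(x) = x^r sum_{n>=0} a_n x^n with a_0 = 1.
Substitute y = x^r sum a_n x^n and match x^{r+n}. The recurrence is
  D(n) a_n + 3 a_{n-1} - 2 a_{n-2} = 0,  where D(n) = (r+n)(r+n-1) + (3/2)(r+n) + (-1/2).
  a_n = [-3 a_{n-1} + 2 a_{n-2}] / D(n).
Since the indicial polynomial factors as (r - r_1)(r - r_2), D(n) = (r_1 + n - r_1)(r_1 + n - r_2) = n(n + 3/2).
Evaluating step by step (a_0 = 1):
  n = 1: D(1) = 1(1 + 3/2) = 5/2; numerator = -3(1) = -3; a_1 = (-3)/(5/2) = -6/5
  n = 2: D(2) = 2(2 + 3/2) = 7; numerator = -3(-6/5) + 2(1) = 28/5; a_2 = (28/5)/(7) = 4/5
  n = 3: D(3) = 3(3 + 3/2) = 27/2; numerator = -3(4/5) + 2(-6/5) = -24/5; a_3 = (-24/5)/(27/2) = -16/45

r = 1/2; a_0 = 1; a_1 = -6/5; a_2 = 4/5; a_3 = -16/45


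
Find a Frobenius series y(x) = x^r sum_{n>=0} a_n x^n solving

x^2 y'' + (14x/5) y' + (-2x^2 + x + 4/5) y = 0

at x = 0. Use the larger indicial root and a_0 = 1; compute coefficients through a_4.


Write in Frobenius form y'' + (p(x)/x) y' + (q(x)/x^2) y = 0:
  p(x) = 14/5,  q(x) = -2x^2 + x + 4/5.
Indicial equation: r(r-1) + (14/5) r + (4/5) = 0 -> roots r_1 = -4/5, r_2 = -1.
Take r = r_1 = -4/5. Let y(x) = x^r sum_{n>=0} a_n x^n with a_0 = 1.
Substitute y = x^r sum a_n x^n and match x^{r+n}. The recurrence is
  D(n) a_n + 1 a_{n-1} - 2 a_{n-2} = 0,  where D(n) = (r+n)(r+n-1) + (14/5)(r+n) + (4/5).
  a_n = [-1 a_{n-1} + 2 a_{n-2}] / D(n).
Since the indicial polynomial factors as (r - r_1)(r - r_2), D(n) = (r_1 + n - r_1)(r_1 + n - r_2) = n(n + 1/5).
Evaluating step by step (a_0 = 1):
  n = 1: D(1) = 1(1 + 1/5) = 6/5; numerator = -1(1) = -1; a_1 = (-1)/(6/5) = -5/6
  n = 2: D(2) = 2(2 + 1/5) = 22/5; numerator = -1(-5/6) + 2(1) = 17/6; a_2 = (17/6)/(22/5) = 85/132
  n = 3: D(3) = 3(3 + 1/5) = 48/5; numerator = -1(85/132) + 2(-5/6) = -305/132; a_3 = (-305/132)/(48/5) = -1525/6336
  n = 4: D(4) = 4(4 + 1/5) = 84/5; numerator = -1(-1525/6336) + 2(85/132) = 9685/6336; a_4 = (9685/6336)/(84/5) = 48425/532224

r = -4/5; a_0 = 1; a_1 = -5/6; a_2 = 85/132; a_3 = -1525/6336; a_4 = 48425/532224


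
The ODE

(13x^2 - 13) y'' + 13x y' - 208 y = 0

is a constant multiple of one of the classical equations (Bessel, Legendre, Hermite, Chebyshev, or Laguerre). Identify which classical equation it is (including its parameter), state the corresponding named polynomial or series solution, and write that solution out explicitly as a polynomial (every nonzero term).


All three coefficients share the factor -13; dividing through by -13 gives  (1 - x^2) y'' - x y' + 16 y = 0.
This matches the Chebyshev equation (1 - x^2) y'' - x y' + n^2 y = 0 (note the -x y' term, not -2x y') with n^2 = 16, so n = 4; the polynomial solution is T_4(x).
With y = sum_k a_k x^k, matching x^k gives (k+2)(k+1) a_{k+2} = (k^2 - n^2) a_k = (k - 4)(k + 4) a_k. The right side vanishes at k = 4, so the series with the parity of 4 terminates at degree 4.
Standard normalization: leading coefficient of T_n is 2^(n-1), so a_4 = 2^3 = 8. Work downward with a_k = (k+1)(k+2) a_{k+2} / ((k - 4)(k + 4)):
  a_2 = (3)(4)(8) / ((2 - 4)(2 + 4)) = 96/(-12) = -8
  a_0 = (1)(2)(-8) / ((0 - 4)(0 + 4)) = -16/(-16) = 1
Hence T_4(x) = 8 x^4 - 8 x^2 + 1.

T_4(x); series = 8 x^4 - 8 x^2 + 1


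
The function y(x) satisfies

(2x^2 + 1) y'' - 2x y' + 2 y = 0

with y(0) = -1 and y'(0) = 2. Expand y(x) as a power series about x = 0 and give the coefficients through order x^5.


Ansatz: y(x) = sum_{n>=0} a_n x^n, so y'(x) = sum_{n>=1} n a_n x^(n-1) and y''(x) = sum_{n>=2} n(n-1) a_n x^(n-2).
Substitute into P(x) y'' + Q(x) y' + R(x) y = 0 with P(x) = 2x^2 + 1, Q(x) = -2x, R(x) = 2, and match powers of x.
Initial conditions: a_0 = -1, a_1 = 2.
Setting the coefficient of each power of x to zero and solving order by order (substituting the coefficients already found):
  x^0: 2 a_2 + 2 a_0 = 0  ->  2 a_2 = -2 a_0 = 2  ->  a_2 = 1
  x^1: 6 a_3 = 0  ->  a_3 = 0
  x^2: 12 a_4 + 2 a_2 = 0  ->  12 a_4 = -2 a_2 = -2  ->  a_4 = -1/6
  x^3: 20 a_5 + 8 a_3 = 0  ->  20 a_5 = -8 a_3 = 0  ->  a_5 = 0
Truncated series: y(x) = -1 + 2 x + x^2 - (1/6) x^4 + O(x^6).

a_0 = -1; a_1 = 2; a_2 = 1; a_3 = 0; a_4 = -1/6; a_5 = 0


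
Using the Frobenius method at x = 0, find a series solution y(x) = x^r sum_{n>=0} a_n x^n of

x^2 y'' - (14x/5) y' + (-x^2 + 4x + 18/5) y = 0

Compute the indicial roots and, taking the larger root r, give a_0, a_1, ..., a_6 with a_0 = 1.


Write in Frobenius form y'' + (p(x)/x) y' + (q(x)/x^2) y = 0:
  p(x) = -14/5,  q(x) = -x^2 + 4x + 18/5.
Indicial equation: r(r-1) + (-14/5) r + (18/5) = 0 -> roots r_1 = 2, r_2 = 9/5.
Take r = r_1 = 2. Let y(x) = x^r sum_{n>=0} a_n x^n with a_0 = 1.
Substitute y = x^r sum a_n x^n and match x^{r+n}. The recurrence is
  D(n) a_n + 4 a_{n-1} - 1 a_{n-2} = 0,  where D(n) = (r+n)(r+n-1) + (-14/5)(r+n) + (18/5).
  a_n = [-4 a_{n-1} + 1 a_{n-2}] / D(n).
Since the indicial polynomial factors as (r - r_1)(r - r_2), D(n) = (r_1 + n - r_1)(r_1 + n - r_2) = n(n + 1/5).
Evaluating step by step (a_0 = 1):
  n = 1: D(1) = 1(1 + 1/5) = 6/5; numerator = -4(1) = -4; a_1 = (-4)/(6/5) = -10/3
  n = 2: D(2) = 2(2 + 1/5) = 22/5; numerator = -4(-10/3) + 1(1) = 43/3; a_2 = (43/3)/(22/5) = 215/66
  n = 3: D(3) = 3(3 + 1/5) = 48/5; numerator = -4(215/66) + 1(-10/3) = -180/11; a_3 = (-180/11)/(48/5) = -75/44
  n = 4: D(4) = 4(4 + 1/5) = 84/5; numerator = -4(-75/44) + 1(215/66) = 665/66; a_4 = (665/66)/(84/5) = 475/792
  n = 5: D(5) = 5(5 + 1/5) = 26; numerator = -4(475/792) + 1(-75/44) = -1625/396; a_5 = (-1625/396)/(26) = -125/792
  n = 6: D(6) = 6(6 + 1/5) = 186/5; numerator = -4(-125/792) + 1(475/792) = 325/264; a_6 = (325/264)/(186/5) = 1625/49104

r = 2; a_0 = 1; a_1 = -10/3; a_2 = 215/66; a_3 = -75/44; a_4 = 475/792; a_5 = -125/792; a_6 = 1625/49104


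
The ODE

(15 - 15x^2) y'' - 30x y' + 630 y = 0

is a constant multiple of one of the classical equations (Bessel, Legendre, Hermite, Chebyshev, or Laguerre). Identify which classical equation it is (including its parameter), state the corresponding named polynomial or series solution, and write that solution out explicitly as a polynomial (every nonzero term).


All three coefficients share the factor 15; dividing through by 15 gives  (1 - x^2) y'' - 2x y' + 42 y = 0.
This matches the Legendre equation (1 - x^2) y'' - 2x y' + n(n+1) y = 0 (note the -2x y' term) with n(n+1) = 42, so n = 6; the polynomial solution is P_6(x).
With y = sum_k a_k x^k, matching x^k gives (k+2)(k+1) a_{k+2} = [k(k+1) - n(n+1)] a_k = (k - 6)(k + 7) a_k. The right side vanishes at k = 6, so the series with the parity of 6 terminates at degree 6.
Standard normalization (P_n(1) = 1): leading coefficient (2n)!/(2^n (n!)^2) = 479001600/(64*518400) = 231/16, so a_6 = 231/16. Work downward with a_k = (k+1)(k+2) a_{k+2} / ((k - 6)(k + 7)):
  a_4 = (5)(6)(231/16) / ((4 - 6)(4 + 7)) = (3465/8)/(-22) = -315/16
  a_2 = (3)(4)(-315/16) / ((2 - 6)(2 + 7)) = (-945/4)/(-36) = 105/16
  a_0 = (1)(2)(105/16) / ((0 - 6)(0 + 7)) = (105/8)/(-42) = -5/16
Hence P_6(x) = 231 x^6/16 - 315 x^4/16 + 105 x^2/16 - 5/16.

P_6(x); series = 231 x^6/16 - 315 x^4/16 + 105 x^2/16 - 5/16


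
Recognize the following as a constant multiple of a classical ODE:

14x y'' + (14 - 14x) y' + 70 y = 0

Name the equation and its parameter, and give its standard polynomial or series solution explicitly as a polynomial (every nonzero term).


All three coefficients share the factor 14; dividing through by 14 gives  x y'' + (1 - x) y' + 5 y = 0.
This matches the Laguerre equation x y'' + (1 - x) y' + n y = 0 with n = 5; the polynomial solution is L_5(x).
With y = sum_k a_k x^k, matching x^k gives (k+1)k a_{k+1} + (k+1) a_{k+1} - k a_k + n a_k = 0, i.e. (k+1)^2 a_{k+1} = (k - n) a_k = (k - 5) a_k. The right side vanishes at k = 5, so the series terminates at degree 5.
Standard normalization L_n(0) = 1 gives a_0 = 1. Work upward with a_{k+1} = (k - 5) a_k / (k+1)^2:
  a_1 = (0 - 5)(1) / 1^2 = -5/1 = -5
  a_2 = (1 - 5)(-5) / 2^2 = 20/4 = 5
  a_3 = (2 - 5)(5) / 3^2 = -15/9 = -5/3
  a_4 = (3 - 5)(-5/3) / 4^2 = (10/3)/16 = 5/24
  a_5 = (4 - 5)(5/24) / 5^2 = (-5/24)/25 = -1/120
Hence L_5(x) = -x^5/120 + 5 x^4/24 - 5 x^3/3 + 5 x^2 - 5 x + 1.

L_5(x); series = -x^5/120 + 5 x^4/24 - 5 x^3/3 + 5 x^2 - 5 x + 1


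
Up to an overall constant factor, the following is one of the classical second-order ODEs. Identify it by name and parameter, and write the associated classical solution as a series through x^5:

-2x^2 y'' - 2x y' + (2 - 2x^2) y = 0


All three coefficients share the factor -2; dividing through by -2 gives  x^2 y'' + x y' + (x^2 - 1) y = 0.
This matches the Bessel equation x^2 y'' + x y' + (x^2 - nu^2) y = 0 with nu^2 = 1, so nu = 1; the solution bounded at x = 0 is J_1(x).
Frobenius at x = 0: indicial roots ±nu; for r = nu the recurrence k(k + 2nu) c_k = -c_{k-2} gives the standard series J_nu(x) = sum_{k>=0} (-1)^k / (k! (k+nu)!) (x/2)^(2k+nu). Evaluate the first 3 terms:
  k = 0: (-1)^0 / (0! * 1! * 2^1) x^1 = 1/(1*1*2) x^1 = (1/2) x^1
  k = 1: (-1)^1 / (1! * 2! * 2^3) x^3 = -1/(1*2*8) x^3 = (-1/16) x^3
  k = 2: (-1)^2 / (2! * 3! * 2^5) x^5 = 1/(2*6*32) x^5 = (1/384) x^5
Hence J_1(x) = x^5/384 - x^3/16 + x/2 + ....

J_1(x); series = x^5/384 - x^3/16 + x/2


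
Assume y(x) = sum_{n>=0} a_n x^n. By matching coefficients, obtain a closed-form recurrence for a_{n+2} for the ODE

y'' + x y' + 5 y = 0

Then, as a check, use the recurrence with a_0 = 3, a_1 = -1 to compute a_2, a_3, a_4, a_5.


Substitute y = sum_n a_n x^n.
y''(x) has coefficient (n+2)(n+1) a_{n+2} at x^n;
x y'(x) has coefficient n a_n at x^n (shift);
5 y(x) has coefficient 5 a_n at x^n.
Matching x^n: (n+2)(n+1) a_{n+2} + (n + 5) a_n = 0.
Thus a_{n+2} = (-n - 5) / ((n+1)(n+2)) * a_n.

Check with a_0 = 3, a_1 = -1 (apply the recurrence for n = 0, 1, 2, 3): a_0 = 3, a_1 = -1, a_2 = -15/2, a_3 = 1, a_4 = 35/8, a_5 = -2/5.

a_(n+2) = (-n - 5) / ((n+1)(n+2)) * a_n; check: a_0 = 3, a_1 = -1, a_2 = -15/2, a_3 = 1, a_4 = 35/8, a_5 = -2/5


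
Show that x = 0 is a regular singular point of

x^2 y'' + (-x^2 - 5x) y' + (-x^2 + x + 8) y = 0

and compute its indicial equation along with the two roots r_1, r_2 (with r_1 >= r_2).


Divide by x^2 to reach normal form y'' + P_1(x) y' + P_2(x) y = 0 with P_1(x) = -1 - 5/x and P_2(x) = -1 + 1/x + 8/x^2.
x = 0 is a singular point because the y'-coefficient -1 - 5/x has a pole at x = 0 and the y-coefficient -1 + 1/x + 8/x^2 has a pole at x = 0.
It is a regular singular point because x P_1(x) = p(x) = -x - 5 and x^2 P_2(x) = q(x) = -x^2 + x + 8 are polynomials, hence analytic at x = 0.
p(0) = -5,  q(0) = 8.
Indicial equation: r(r-1) + p(0) r + q(0) = 0, i.e. r^2 + (p(0) - 1) r + q(0) = 0, i.e. r^2 - 6 r + 8 = 0.
Discriminant: (-6)^2 - 4(8) = 4, so r = (6 ± 2)/2.
Solving: r_1 = 4, r_2 = 2.

indicial: r^2 - 6 r + 8 = 0; roots r_1 = 4, r_2 = 2


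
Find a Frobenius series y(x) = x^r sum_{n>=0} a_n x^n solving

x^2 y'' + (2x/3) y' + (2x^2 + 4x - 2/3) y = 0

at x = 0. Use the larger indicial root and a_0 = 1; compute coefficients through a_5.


Write in Frobenius form y'' + (p(x)/x) y' + (q(x)/x^2) y = 0:
  p(x) = 2/3,  q(x) = 2x^2 + 4x - 2/3.
Indicial equation: r(r-1) + (2/3) r + (-2/3) = 0 -> roots r_1 = 1, r_2 = -2/3.
Take r = r_1 = 1. Let y(x) = x^r sum_{n>=0} a_n x^n with a_0 = 1.
Substitute y = x^r sum a_n x^n and match x^{r+n}. The recurrence is
  D(n) a_n + 4 a_{n-1} + 2 a_{n-2} = 0,  where D(n) = (r+n)(r+n-1) + (2/3)(r+n) + (-2/3).
  a_n = [-4 a_{n-1} - 2 a_{n-2}] / D(n).
Since the indicial polynomial factors as (r - r_1)(r - r_2), D(n) = (r_1 + n - r_1)(r_1 + n - r_2) = n(n + 5/3).
Evaluating step by step (a_0 = 1):
  n = 1: D(1) = 1(1 + 5/3) = 8/3; numerator = -4(1) = -4; a_1 = (-4)/(8/3) = -3/2
  n = 2: D(2) = 2(2 + 5/3) = 22/3; numerator = -4(-3/2) - 2(1) = 4; a_2 = (4)/(22/3) = 6/11
  n = 3: D(3) = 3(3 + 5/3) = 14; numerator = -4(6/11) - 2(-3/2) = 9/11; a_3 = (9/11)/(14) = 9/154
  n = 4: D(4) = 4(4 + 5/3) = 68/3; numerator = -4(9/154) - 2(6/11) = -102/77; a_4 = (-102/77)/(68/3) = -9/154
  n = 5: D(5) = 5(5 + 5/3) = 100/3; numerator = -4(-9/154) - 2(9/154) = 9/77; a_5 = (9/77)/(100/3) = 27/7700

r = 1; a_0 = 1; a_1 = -3/2; a_2 = 6/11; a_3 = 9/154; a_4 = -9/154; a_5 = 27/7700


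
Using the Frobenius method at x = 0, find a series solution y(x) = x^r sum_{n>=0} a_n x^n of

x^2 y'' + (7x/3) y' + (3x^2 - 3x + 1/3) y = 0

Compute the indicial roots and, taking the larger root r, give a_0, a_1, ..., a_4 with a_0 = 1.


Write in Frobenius form y'' + (p(x)/x) y' + (q(x)/x^2) y = 0:
  p(x) = 7/3,  q(x) = 3x^2 - 3x + 1/3.
Indicial equation: r(r-1) + (7/3) r + (1/3) = 0 -> roots r_1 = -1/3, r_2 = -1.
Take r = r_1 = -1/3. Let y(x) = x^r sum_{n>=0} a_n x^n with a_0 = 1.
Substitute y = x^r sum a_n x^n and match x^{r+n}. The recurrence is
  D(n) a_n - 3 a_{n-1} + 3 a_{n-2} = 0,  where D(n) = (r+n)(r+n-1) + (7/3)(r+n) + (1/3).
  a_n = [3 a_{n-1} - 3 a_{n-2}] / D(n).
Since the indicial polynomial factors as (r - r_1)(r - r_2), D(n) = (r_1 + n - r_1)(r_1 + n - r_2) = n(n + 2/3).
Evaluating step by step (a_0 = 1):
  n = 1: D(1) = 1(1 + 2/3) = 5/3; numerator = 3(1) = 3; a_1 = (3)/(5/3) = 9/5
  n = 2: D(2) = 2(2 + 2/3) = 16/3; numerator = 3(9/5) - 3(1) = 12/5; a_2 = (12/5)/(16/3) = 9/20
  n = 3: D(3) = 3(3 + 2/3) = 11; numerator = 3(9/20) - 3(9/5) = -81/20; a_3 = (-81/20)/(11) = -81/220
  n = 4: D(4) = 4(4 + 2/3) = 56/3; numerator = 3(-81/220) - 3(9/20) = -27/11; a_4 = (-27/11)/(56/3) = -81/616

r = -1/3; a_0 = 1; a_1 = 9/5; a_2 = 9/20; a_3 = -81/220; a_4 = -81/616


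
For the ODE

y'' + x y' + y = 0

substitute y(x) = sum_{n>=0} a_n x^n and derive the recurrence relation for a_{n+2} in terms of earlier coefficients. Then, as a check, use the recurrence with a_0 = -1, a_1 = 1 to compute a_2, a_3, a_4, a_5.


Substitute y = sum_n a_n x^n.
y''(x) has coefficient (n+2)(n+1) a_{n+2} at x^n;
x y'(x) has coefficient n a_n at x^n (shift);
y(x) has coefficient 1 a_n at x^n.
Matching x^n: (n+2)(n+1) a_{n+2} + (n + 1) a_n = 0.
Thus a_{n+2} = (-n - 1) / ((n+1)(n+2)) * a_n.

Check with a_0 = -1, a_1 = 1 (apply the recurrence for n = 0, 1, 2, 3): a_0 = -1, a_1 = 1, a_2 = 1/2, a_3 = -1/3, a_4 = -1/8, a_5 = 1/15.

a_(n+2) = (-n - 1) / ((n+1)(n+2)) * a_n; check: a_0 = -1, a_1 = 1, a_2 = 1/2, a_3 = -1/3, a_4 = -1/8, a_5 = 1/15


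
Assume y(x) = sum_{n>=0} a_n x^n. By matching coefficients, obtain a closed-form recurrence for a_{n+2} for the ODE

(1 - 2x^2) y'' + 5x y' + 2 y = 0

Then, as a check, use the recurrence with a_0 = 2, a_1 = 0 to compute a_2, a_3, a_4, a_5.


Substitute y = sum_n a_n x^n.
(1 - 2 x^2) y'' contributes (n+2)(n+1) a_{n+2} - 2 n(n-1) a_n at x^n.
5 x y'(x) contributes 5 n a_n at x^n.
2 y(x) contributes 2 a_n at x^n.
Matching x^n: (n+2)(n+1) a_{n+2} + (-2 n(n-1) + 5 n + 2) a_n = 0.
Thus a_{n+2} = (2 n(n-1) - 5 n - 2) / ((n+1)(n+2)) * a_n.

Check with a_0 = 2, a_1 = 0 (apply the recurrence for n = 0, 1, 2, 3): a_0 = 2, a_1 = 0, a_2 = -2, a_3 = 0, a_4 = 4/3, a_5 = 0.

a_(n+2) = (2 n(n-1) - 5 n - 2) / ((n+1)(n+2)) * a_n; check: a_0 = 2, a_1 = 0, a_2 = -2, a_3 = 0, a_4 = 4/3, a_5 = 0


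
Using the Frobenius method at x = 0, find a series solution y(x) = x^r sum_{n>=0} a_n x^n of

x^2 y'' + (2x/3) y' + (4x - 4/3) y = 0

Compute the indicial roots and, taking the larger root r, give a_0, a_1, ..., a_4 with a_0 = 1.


Write in Frobenius form y'' + (p(x)/x) y' + (q(x)/x^2) y = 0:
  p(x) = 2/3,  q(x) = 4x - 4/3.
Indicial equation: r(r-1) + (2/3) r + (-4/3) = 0 -> roots r_1 = 4/3, r_2 = -1.
Take r = r_1 = 4/3. Let y(x) = x^r sum_{n>=0} a_n x^n with a_0 = 1.
Substitute y = x^r sum a_n x^n and match x^{r+n}. The recurrence is
  D(n) a_n + 4 a_{n-1} = 0,  where D(n) = (r+n)(r+n-1) + (2/3)(r+n) + (-4/3).
  a_n = -4 / D(n) * a_{n-1}.
Since the indicial polynomial factors as (r - r_1)(r - r_2), D(n) = (r_1 + n - r_1)(r_1 + n - r_2) = n(n + 7/3).
Evaluating step by step (a_0 = 1):
  n = 1: D(1) = 1(1 + 7/3) = 10/3; numerator = -4(1) = -4; a_1 = (-4)/(10/3) = -6/5
  n = 2: D(2) = 2(2 + 7/3) = 26/3; numerator = -4(-6/5) = 24/5; a_2 = (24/5)/(26/3) = 36/65
  n = 3: D(3) = 3(3 + 7/3) = 16; numerator = -4(36/65) = -144/65; a_3 = (-144/65)/(16) = -9/65
  n = 4: D(4) = 4(4 + 7/3) = 76/3; numerator = -4(-9/65) = 36/65; a_4 = (36/65)/(76/3) = 27/1235

r = 4/3; a_0 = 1; a_1 = -6/5; a_2 = 36/65; a_3 = -9/65; a_4 = 27/1235


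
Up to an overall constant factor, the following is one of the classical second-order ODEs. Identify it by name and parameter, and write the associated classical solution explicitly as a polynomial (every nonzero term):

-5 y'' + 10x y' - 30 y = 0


All three coefficients share the factor -5; dividing through by -5 gives  y'' - 2x y' + 6 y = 0.
This matches the Hermite equation y'' - 2x y' + 2n y = 0 with 2n = 6, so n = 3; the polynomial solution is H_3(x).
With y = sum_k a_k x^k, matching x^k gives (k+2)(k+1) a_{k+2} = 2(k - n) a_k = 2(k - 3) a_k. The right side vanishes at k = 3, so the series with the parity of 3 terminates at degree 3.
Standard normalization: leading coefficient of H_n is 2^n, so a_3 = 2^3 = 8. Work downward with a_k = (k+1)(k+2) a_{k+2} / (2(k - n)):
  a_1 = (2)(3)(8) / (2(1 - 3)) = 48/(-4) = -12
Hence H_3(x) = 8 x^3 - 12 x.

H_3(x); series = 8 x^3 - 12 x


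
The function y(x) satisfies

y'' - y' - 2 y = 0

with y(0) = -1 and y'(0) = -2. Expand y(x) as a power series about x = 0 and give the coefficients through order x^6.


Ansatz: y(x) = sum_{n>=0} a_n x^n, so y'(x) = sum_{n>=1} n a_n x^(n-1) and y''(x) = sum_{n>=2} n(n-1) a_n x^(n-2).
Substitute into P(x) y'' + Q(x) y' + R(x) y = 0 with P(x) = 1, Q(x) = -1, R(x) = -2, and match powers of x.
Initial conditions: a_0 = -1, a_1 = -2.
Setting the coefficient of each power of x to zero and solving order by order (substituting the coefficients already found):
  x^0: 2 a_2 - a_1 - 2 a_0 = 0  ->  2 a_2 = a_1 + 2 a_0 = -4  ->  a_2 = -2
  x^1: 6 a_3 - 2 a_2 - 2 a_1 = 0  ->  6 a_3 = 2 a_2 + 2 a_1 = -8  ->  a_3 = -4/3
  x^2: 12 a_4 - 3 a_3 - 2 a_2 = 0  ->  12 a_4 = 3 a_3 + 2 a_2 = -8  ->  a_4 = -2/3
  x^3: 20 a_5 - 4 a_4 - 2 a_3 = 0  ->  20 a_5 = 4 a_4 + 2 a_3 = -16/3  ->  a_5 = -4/15
  x^4: 30 a_6 - 5 a_5 - 2 a_4 = 0  ->  30 a_6 = 5 a_5 + 2 a_4 = -8/3  ->  a_6 = -4/45
Truncated series: y(x) = -1 - 2 x - 2 x^2 - (4/3) x^3 - (2/3) x^4 - (4/15) x^5 - (4/45) x^6 + O(x^7).

a_0 = -1; a_1 = -2; a_2 = -2; a_3 = -4/3; a_4 = -2/3; a_5 = -4/15; a_6 = -4/45


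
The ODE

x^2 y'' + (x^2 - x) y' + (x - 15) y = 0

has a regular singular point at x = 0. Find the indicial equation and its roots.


Divide by x^2 to reach normal form y'' + P_1(x) y' + P_2(x) y = 0 with P_1(x) = 1 - 1/x and P_2(x) = 1/x - 15/x^2.
x = 0 is a singular point because the y'-coefficient 1 - 1/x has a pole at x = 0 and the y-coefficient 1/x - 15/x^2 has a pole at x = 0.
It is a regular singular point because x P_1(x) = p(x) = x - 1 and x^2 P_2(x) = q(x) = x - 15 are polynomials, hence analytic at x = 0.
p(0) = -1,  q(0) = -15.
Indicial equation: r(r-1) + p(0) r + q(0) = 0, i.e. r^2 + (p(0) - 1) r + q(0) = 0, i.e. r^2 - 2 r - 15 = 0.
Discriminant: (-2)^2 - 4(-15) = 64, so r = (2 ± 8)/2.
Solving: r_1 = 5, r_2 = -3.

indicial: r^2 - 2 r - 15 = 0; roots r_1 = 5, r_2 = -3


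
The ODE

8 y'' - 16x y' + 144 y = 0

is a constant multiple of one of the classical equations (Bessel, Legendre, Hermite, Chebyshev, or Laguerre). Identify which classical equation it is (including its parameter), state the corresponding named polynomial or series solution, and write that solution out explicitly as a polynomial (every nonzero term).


All three coefficients share the factor 8; dividing through by 8 gives  y'' - 2x y' + 18 y = 0.
This matches the Hermite equation y'' - 2x y' + 2n y = 0 with 2n = 18, so n = 9; the polynomial solution is H_9(x).
With y = sum_k a_k x^k, matching x^k gives (k+2)(k+1) a_{k+2} = 2(k - n) a_k = 2(k - 9) a_k. The right side vanishes at k = 9, so the series with the parity of 9 terminates at degree 9.
Standard normalization: leading coefficient of H_n is 2^n, so a_9 = 2^9 = 512. Work downward with a_k = (k+1)(k+2) a_{k+2} / (2(k - n)):
  a_7 = (8)(9)(512) / (2(7 - 9)) = 36864/(-4) = -9216
  a_5 = (6)(7)(-9216) / (2(5 - 9)) = -387072/(-8) = 48384
  a_3 = (4)(5)(48384) / (2(3 - 9)) = 967680/(-12) = -80640
  a_1 = (2)(3)(-80640) / (2(1 - 9)) = -483840/(-16) = 30240
Hence H_9(x) = 512 x^9 - 9216 x^7 + 48384 x^5 - 80640 x^3 + 30240 x.

H_9(x); series = 512 x^9 - 9216 x^7 + 48384 x^5 - 80640 x^3 + 30240 x


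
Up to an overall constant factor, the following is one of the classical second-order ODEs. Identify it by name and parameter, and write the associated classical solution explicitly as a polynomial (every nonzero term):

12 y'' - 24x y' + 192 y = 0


All three coefficients share the factor 12; dividing through by 12 gives  y'' - 2x y' + 16 y = 0.
This matches the Hermite equation y'' - 2x y' + 2n y = 0 with 2n = 16, so n = 8; the polynomial solution is H_8(x).
With y = sum_k a_k x^k, matching x^k gives (k+2)(k+1) a_{k+2} = 2(k - n) a_k = 2(k - 8) a_k. The right side vanishes at k = 8, so the series with the parity of 8 terminates at degree 8.
Standard normalization: leading coefficient of H_n is 2^n, so a_8 = 2^8 = 256. Work downward with a_k = (k+1)(k+2) a_{k+2} / (2(k - n)):
  a_6 = (7)(8)(256) / (2(6 - 8)) = 14336/(-4) = -3584
  a_4 = (5)(6)(-3584) / (2(4 - 8)) = -107520/(-8) = 13440
  a_2 = (3)(4)(13440) / (2(2 - 8)) = 161280/(-12) = -13440
  a_0 = (1)(2)(-13440) / (2(0 - 8)) = -26880/(-16) = 1680
Hence H_8(x) = 256 x^8 - 3584 x^6 + 13440 x^4 - 13440 x^2 + 1680.

H_8(x); series = 256 x^8 - 3584 x^6 + 13440 x^4 - 13440 x^2 + 1680


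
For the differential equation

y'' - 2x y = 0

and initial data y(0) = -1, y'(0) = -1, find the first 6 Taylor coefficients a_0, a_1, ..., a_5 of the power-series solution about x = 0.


Ansatz: y(x) = sum_{n>=0} a_n x^n, so y'(x) = sum_{n>=1} n a_n x^(n-1) and y''(x) = sum_{n>=2} n(n-1) a_n x^(n-2).
Substitute into P(x) y'' + Q(x) y' + R(x) y = 0 with P(x) = 1, Q(x) = 0, R(x) = -2x, and match powers of x.
Initial conditions: a_0 = -1, a_1 = -1.
Setting the coefficient of each power of x to zero and solving order by order (substituting the coefficients already found):
  x^0: 2 a_2 = 0  ->  a_2 = 0
  x^1: 6 a_3 - 2 a_0 = 0  ->  6 a_3 = 2 a_0 = -2  ->  a_3 = -1/3
  x^2: 12 a_4 - 2 a_1 = 0  ->  12 a_4 = 2 a_1 = -2  ->  a_4 = -1/6
  x^3: 20 a_5 - 2 a_2 = 0  ->  20 a_5 = 2 a_2 = 0  ->  a_5 = 0
Truncated series: y(x) = -1 - x - (1/3) x^3 - (1/6) x^4 + O(x^6).

a_0 = -1; a_1 = -1; a_2 = 0; a_3 = -1/3; a_4 = -1/6; a_5 = 0


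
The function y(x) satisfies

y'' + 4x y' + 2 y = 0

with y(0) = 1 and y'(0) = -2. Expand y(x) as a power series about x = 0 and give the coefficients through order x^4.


Ansatz: y(x) = sum_{n>=0} a_n x^n, so y'(x) = sum_{n>=1} n a_n x^(n-1) and y''(x) = sum_{n>=2} n(n-1) a_n x^(n-2).
Substitute into P(x) y'' + Q(x) y' + R(x) y = 0 with P(x) = 1, Q(x) = 4x, R(x) = 2, and match powers of x.
Initial conditions: a_0 = 1, a_1 = -2.
Setting the coefficient of each power of x to zero and solving order by order (substituting the coefficients already found):
  x^0: 2 a_2 + 2 a_0 = 0  ->  2 a_2 = -2 a_0 = -2  ->  a_2 = -1
  x^1: 6 a_3 + 6 a_1 = 0  ->  6 a_3 = -6 a_1 = 12  ->  a_3 = 2
  x^2: 12 a_4 + 10 a_2 = 0  ->  12 a_4 = -10 a_2 = 10  ->  a_4 = 5/6
Truncated series: y(x) = 1 - 2 x - x^2 + 2 x^3 + (5/6) x^4 + O(x^5).

a_0 = 1; a_1 = -2; a_2 = -1; a_3 = 2; a_4 = 5/6


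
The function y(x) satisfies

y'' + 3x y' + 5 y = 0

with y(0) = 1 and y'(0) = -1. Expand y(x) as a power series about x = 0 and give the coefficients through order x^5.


Ansatz: y(x) = sum_{n>=0} a_n x^n, so y'(x) = sum_{n>=1} n a_n x^(n-1) and y''(x) = sum_{n>=2} n(n-1) a_n x^(n-2).
Substitute into P(x) y'' + Q(x) y' + R(x) y = 0 with P(x) = 1, Q(x) = 3x, R(x) = 5, and match powers of x.
Initial conditions: a_0 = 1, a_1 = -1.
Setting the coefficient of each power of x to zero and solving order by order (substituting the coefficients already found):
  x^0: 2 a_2 + 5 a_0 = 0  ->  2 a_2 = -5 a_0 = -5  ->  a_2 = -5/2
  x^1: 6 a_3 + 8 a_1 = 0  ->  6 a_3 = -8 a_1 = 8  ->  a_3 = 4/3
  x^2: 12 a_4 + 11 a_2 = 0  ->  12 a_4 = -11 a_2 = 55/2  ->  a_4 = 55/24
  x^3: 20 a_5 + 14 a_3 = 0  ->  20 a_5 = -14 a_3 = -56/3  ->  a_5 = -14/15
Truncated series: y(x) = 1 - x - (5/2) x^2 + (4/3) x^3 + (55/24) x^4 - (14/15) x^5 + O(x^6).

a_0 = 1; a_1 = -1; a_2 = -5/2; a_3 = 4/3; a_4 = 55/24; a_5 = -14/15


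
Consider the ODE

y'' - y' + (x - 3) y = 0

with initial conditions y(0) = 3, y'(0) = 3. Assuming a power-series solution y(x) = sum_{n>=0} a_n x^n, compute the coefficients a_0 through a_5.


Ansatz: y(x) = sum_{n>=0} a_n x^n, so y'(x) = sum_{n>=1} n a_n x^(n-1) and y''(x) = sum_{n>=2} n(n-1) a_n x^(n-2).
Substitute into P(x) y'' + Q(x) y' + R(x) y = 0 with P(x) = 1, Q(x) = -1, R(x) = x - 3, and match powers of x.
Initial conditions: a_0 = 3, a_1 = 3.
Setting the coefficient of each power of x to zero and solving order by order (substituting the coefficients already found):
  x^0: 2 a_2 - a_1 - 3 a_0 = 0  ->  2 a_2 = a_1 + 3 a_0 = 12  ->  a_2 = 6
  x^1: 6 a_3 - 2 a_2 - 3 a_1 + a_0 = 0  ->  6 a_3 = 2 a_2 + 3 a_1 - a_0 = 18  ->  a_3 = 3
  x^2: 12 a_4 - 3 a_3 - 3 a_2 + a_1 = 0  ->  12 a_4 = 3 a_3 + 3 a_2 - a_1 = 24  ->  a_4 = 2
  x^3: 20 a_5 - 4 a_4 - 3 a_3 + a_2 = 0  ->  20 a_5 = 4 a_4 + 3 a_3 - a_2 = 11  ->  a_5 = 11/20
Truncated series: y(x) = 3 + 3 x + 6 x^2 + 3 x^3 + 2 x^4 + (11/20) x^5 + O(x^6).

a_0 = 3; a_1 = 3; a_2 = 6; a_3 = 3; a_4 = 2; a_5 = 11/20


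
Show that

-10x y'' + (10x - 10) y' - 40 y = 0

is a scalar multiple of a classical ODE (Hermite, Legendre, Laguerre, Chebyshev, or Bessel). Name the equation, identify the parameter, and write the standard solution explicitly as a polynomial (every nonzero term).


All three coefficients share the factor -10; dividing through by -10 gives  x y'' + (1 - x) y' + 4 y = 0.
This matches the Laguerre equation x y'' + (1 - x) y' + n y = 0 with n = 4; the polynomial solution is L_4(x).
With y = sum_k a_k x^k, matching x^k gives (k+1)k a_{k+1} + (k+1) a_{k+1} - k a_k + n a_k = 0, i.e. (k+1)^2 a_{k+1} = (k - n) a_k = (k - 4) a_k. The right side vanishes at k = 4, so the series terminates at degree 4.
Standard normalization L_n(0) = 1 gives a_0 = 1. Work upward with a_{k+1} = (k - 4) a_k / (k+1)^2:
  a_1 = (0 - 4)(1) / 1^2 = -4/1 = -4
  a_2 = (1 - 4)(-4) / 2^2 = 12/4 = 3
  a_3 = (2 - 4)(3) / 3^2 = -6/9 = -2/3
  a_4 = (3 - 4)(-2/3) / 4^2 = (2/3)/16 = 1/24
Hence L_4(x) = x^4/24 - 2 x^3/3 + 3 x^2 - 4 x + 1.

L_4(x); series = x^4/24 - 2 x^3/3 + 3 x^2 - 4 x + 1


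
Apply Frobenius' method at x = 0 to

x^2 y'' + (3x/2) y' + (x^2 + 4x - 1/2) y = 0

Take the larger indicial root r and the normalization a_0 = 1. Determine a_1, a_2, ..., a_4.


Write in Frobenius form y'' + (p(x)/x) y' + (q(x)/x^2) y = 0:
  p(x) = 3/2,  q(x) = x^2 + 4x - 1/2.
Indicial equation: r(r-1) + (3/2) r + (-1/2) = 0 -> roots r_1 = 1/2, r_2 = -1.
Take r = r_1 = 1/2. Let y(x) = x^r sum_{n>=0} a_n x^n with a_0 = 1.
Substitute y = x^r sum a_n x^n and match x^{r+n}. The recurrence is
  D(n) a_n + 4 a_{n-1} + 1 a_{n-2} = 0,  where D(n) = (r+n)(r+n-1) + (3/2)(r+n) + (-1/2).
  a_n = [-4 a_{n-1} - 1 a_{n-2}] / D(n).
Since the indicial polynomial factors as (r - r_1)(r - r_2), D(n) = (r_1 + n - r_1)(r_1 + n - r_2) = n(n + 3/2).
Evaluating step by step (a_0 = 1):
  n = 1: D(1) = 1(1 + 3/2) = 5/2; numerator = -4(1) = -4; a_1 = (-4)/(5/2) = -8/5
  n = 2: D(2) = 2(2 + 3/2) = 7; numerator = -4(-8/5) - 1(1) = 27/5; a_2 = (27/5)/(7) = 27/35
  n = 3: D(3) = 3(3 + 3/2) = 27/2; numerator = -4(27/35) - 1(-8/5) = -52/35; a_3 = (-52/35)/(27/2) = -104/945
  n = 4: D(4) = 4(4 + 3/2) = 22; numerator = -4(-104/945) - 1(27/35) = -313/945; a_4 = (-313/945)/(22) = -313/20790

r = 1/2; a_0 = 1; a_1 = -8/5; a_2 = 27/35; a_3 = -104/945; a_4 = -313/20790


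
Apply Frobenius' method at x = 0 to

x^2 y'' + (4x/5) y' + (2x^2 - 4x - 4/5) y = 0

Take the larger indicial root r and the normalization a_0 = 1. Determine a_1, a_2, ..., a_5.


Write in Frobenius form y'' + (p(x)/x) y' + (q(x)/x^2) y = 0:
  p(x) = 4/5,  q(x) = 2x^2 - 4x - 4/5.
Indicial equation: r(r-1) + (4/5) r + (-4/5) = 0 -> roots r_1 = 1, r_2 = -4/5.
Take r = r_1 = 1. Let y(x) = x^r sum_{n>=0} a_n x^n with a_0 = 1.
Substitute y = x^r sum a_n x^n and match x^{r+n}. The recurrence is
  D(n) a_n - 4 a_{n-1} + 2 a_{n-2} = 0,  where D(n) = (r+n)(r+n-1) + (4/5)(r+n) + (-4/5).
  a_n = [4 a_{n-1} - 2 a_{n-2}] / D(n).
Since the indicial polynomial factors as (r - r_1)(r - r_2), D(n) = (r_1 + n - r_1)(r_1 + n - r_2) = n(n + 9/5).
Evaluating step by step (a_0 = 1):
  n = 1: D(1) = 1(1 + 9/5) = 14/5; numerator = 4(1) = 4; a_1 = (4)/(14/5) = 10/7
  n = 2: D(2) = 2(2 + 9/5) = 38/5; numerator = 4(10/7) - 2(1) = 26/7; a_2 = (26/7)/(38/5) = 65/133
  n = 3: D(3) = 3(3 + 9/5) = 72/5; numerator = 4(65/133) - 2(10/7) = -120/133; a_3 = (-120/133)/(72/5) = -25/399
  n = 4: D(4) = 4(4 + 9/5) = 116/5; numerator = 4(-25/399) - 2(65/133) = -70/57; a_4 = (-70/57)/(116/5) = -175/3306
  n = 5: D(5) = 5(5 + 9/5) = 34; numerator = 4(-175/3306) - 2(-25/399) = -1000/11571; a_5 = (-1000/11571)/(34) = -500/196707

r = 1; a_0 = 1; a_1 = 10/7; a_2 = 65/133; a_3 = -25/399; a_4 = -175/3306; a_5 = -500/196707


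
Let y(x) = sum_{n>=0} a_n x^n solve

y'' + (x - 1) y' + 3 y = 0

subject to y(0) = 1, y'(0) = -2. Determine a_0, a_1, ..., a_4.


Ansatz: y(x) = sum_{n>=0} a_n x^n, so y'(x) = sum_{n>=1} n a_n x^(n-1) and y''(x) = sum_{n>=2} n(n-1) a_n x^(n-2).
Substitute into P(x) y'' + Q(x) y' + R(x) y = 0 with P(x) = 1, Q(x) = x - 1, R(x) = 3, and match powers of x.
Initial conditions: a_0 = 1, a_1 = -2.
Setting the coefficient of each power of x to zero and solving order by order (substituting the coefficients already found):
  x^0: 2 a_2 - a_1 + 3 a_0 = 0  ->  2 a_2 = a_1 - 3 a_0 = -5  ->  a_2 = -5/2
  x^1: 6 a_3 - 2 a_2 + 4 a_1 = 0  ->  6 a_3 = 2 a_2 - 4 a_1 = 3  ->  a_3 = 1/2
  x^2: 12 a_4 - 3 a_3 + 5 a_2 = 0  ->  12 a_4 = 3 a_3 - 5 a_2 = 14  ->  a_4 = 7/6
Truncated series: y(x) = 1 - 2 x - (5/2) x^2 + (1/2) x^3 + (7/6) x^4 + O(x^5).

a_0 = 1; a_1 = -2; a_2 = -5/2; a_3 = 1/2; a_4 = 7/6


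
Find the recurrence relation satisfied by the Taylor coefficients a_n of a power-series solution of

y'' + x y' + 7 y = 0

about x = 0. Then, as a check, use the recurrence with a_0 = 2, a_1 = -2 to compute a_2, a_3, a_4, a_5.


Substitute y = sum_n a_n x^n.
y''(x) has coefficient (n+2)(n+1) a_{n+2} at x^n;
x y'(x) has coefficient n a_n at x^n (shift);
7 y(x) has coefficient 7 a_n at x^n.
Matching x^n: (n+2)(n+1) a_{n+2} + (n + 7) a_n = 0.
Thus a_{n+2} = (-n - 7) / ((n+1)(n+2)) * a_n.

Check with a_0 = 2, a_1 = -2 (apply the recurrence for n = 0, 1, 2, 3): a_0 = 2, a_1 = -2, a_2 = -7, a_3 = 8/3, a_4 = 21/4, a_5 = -4/3.

a_(n+2) = (-n - 7) / ((n+1)(n+2)) * a_n; check: a_0 = 2, a_1 = -2, a_2 = -7, a_3 = 8/3, a_4 = 21/4, a_5 = -4/3


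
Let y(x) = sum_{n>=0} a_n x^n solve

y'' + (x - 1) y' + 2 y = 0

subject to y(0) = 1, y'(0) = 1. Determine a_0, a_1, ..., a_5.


Ansatz: y(x) = sum_{n>=0} a_n x^n, so y'(x) = sum_{n>=1} n a_n x^(n-1) and y''(x) = sum_{n>=2} n(n-1) a_n x^(n-2).
Substitute into P(x) y'' + Q(x) y' + R(x) y = 0 with P(x) = 1, Q(x) = x - 1, R(x) = 2, and match powers of x.
Initial conditions: a_0 = 1, a_1 = 1.
Setting the coefficient of each power of x to zero and solving order by order (substituting the coefficients already found):
  x^0: 2 a_2 - a_1 + 2 a_0 = 0  ->  2 a_2 = a_1 - 2 a_0 = -1  ->  a_2 = -1/2
  x^1: 6 a_3 - 2 a_2 + 3 a_1 = 0  ->  6 a_3 = 2 a_2 - 3 a_1 = -4  ->  a_3 = -2/3
  x^2: 12 a_4 - 3 a_3 + 4 a_2 = 0  ->  12 a_4 = 3 a_3 - 4 a_2 = 0  ->  a_4 = 0
  x^3: 20 a_5 - 4 a_4 + 5 a_3 = 0  ->  20 a_5 = 4 a_4 - 5 a_3 = 10/3  ->  a_5 = 1/6
Truncated series: y(x) = 1 + x - (1/2) x^2 - (2/3) x^3 + (1/6) x^5 + O(x^6).

a_0 = 1; a_1 = 1; a_2 = -1/2; a_3 = -2/3; a_4 = 0; a_5 = 1/6


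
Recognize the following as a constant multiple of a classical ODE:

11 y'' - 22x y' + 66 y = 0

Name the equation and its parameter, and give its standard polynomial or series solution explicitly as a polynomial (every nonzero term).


All three coefficients share the factor 11; dividing through by 11 gives  y'' - 2x y' + 6 y = 0.
This matches the Hermite equation y'' - 2x y' + 2n y = 0 with 2n = 6, so n = 3; the polynomial solution is H_3(x).
With y = sum_k a_k x^k, matching x^k gives (k+2)(k+1) a_{k+2} = 2(k - n) a_k = 2(k - 3) a_k. The right side vanishes at k = 3, so the series with the parity of 3 terminates at degree 3.
Standard normalization: leading coefficient of H_n is 2^n, so a_3 = 2^3 = 8. Work downward with a_k = (k+1)(k+2) a_{k+2} / (2(k - n)):
  a_1 = (2)(3)(8) / (2(1 - 3)) = 48/(-4) = -12
Hence H_3(x) = 8 x^3 - 12 x.

H_3(x); series = 8 x^3 - 12 x


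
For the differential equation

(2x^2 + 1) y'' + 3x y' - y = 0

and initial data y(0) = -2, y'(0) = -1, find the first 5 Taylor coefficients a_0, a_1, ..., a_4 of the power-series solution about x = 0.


Ansatz: y(x) = sum_{n>=0} a_n x^n, so y'(x) = sum_{n>=1} n a_n x^(n-1) and y''(x) = sum_{n>=2} n(n-1) a_n x^(n-2).
Substitute into P(x) y'' + Q(x) y' + R(x) y = 0 with P(x) = 2x^2 + 1, Q(x) = 3x, R(x) = -1, and match powers of x.
Initial conditions: a_0 = -2, a_1 = -1.
Setting the coefficient of each power of x to zero and solving order by order (substituting the coefficients already found):
  x^0: 2 a_2 - a_0 = 0  ->  2 a_2 = a_0 = -2  ->  a_2 = -1
  x^1: 6 a_3 + 2 a_1 = 0  ->  6 a_3 = -2 a_1 = 2  ->  a_3 = 1/3
  x^2: 12 a_4 + 9 a_2 = 0  ->  12 a_4 = -9 a_2 = 9  ->  a_4 = 3/4
Truncated series: y(x) = -2 - x - x^2 + (1/3) x^3 + (3/4) x^4 + O(x^5).

a_0 = -2; a_1 = -1; a_2 = -1; a_3 = 1/3; a_4 = 3/4


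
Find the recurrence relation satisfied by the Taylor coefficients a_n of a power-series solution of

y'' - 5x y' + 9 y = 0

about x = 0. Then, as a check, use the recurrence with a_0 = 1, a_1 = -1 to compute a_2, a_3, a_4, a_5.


Substitute y = sum_n a_n x^n.
y''(x) has coefficient (n+2)(n+1) a_{n+2} at x^n;
-5 x y'(x) has coefficient -5 n a_n at x^n (shift);
9 y(x) has coefficient 9 a_n at x^n.
Matching x^n: (n+2)(n+1) a_{n+2} + (-5n + 9) a_n = 0.
Thus a_{n+2} = (5n - 9) / ((n+1)(n+2)) * a_n.

Check with a_0 = 1, a_1 = -1 (apply the recurrence for n = 0, 1, 2, 3): a_0 = 1, a_1 = -1, a_2 = -9/2, a_3 = 2/3, a_4 = -3/8, a_5 = 1/5.

a_(n+2) = (5n - 9) / ((n+1)(n+2)) * a_n; check: a_0 = 1, a_1 = -1, a_2 = -9/2, a_3 = 2/3, a_4 = -3/8, a_5 = 1/5


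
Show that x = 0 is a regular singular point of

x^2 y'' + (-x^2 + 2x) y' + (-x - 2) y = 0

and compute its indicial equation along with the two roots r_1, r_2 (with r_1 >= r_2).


Divide by x^2 to reach normal form y'' + P_1(x) y' + P_2(x) y = 0 with P_1(x) = -1 + 2/x and P_2(x) = -1/x - 2/x^2.
x = 0 is a singular point because the y'-coefficient -1 + 2/x has a pole at x = 0 and the y-coefficient -1/x - 2/x^2 has a pole at x = 0.
It is a regular singular point because x P_1(x) = p(x) = 2 - x and x^2 P_2(x) = q(x) = -x - 2 are polynomials, hence analytic at x = 0.
p(0) = 2,  q(0) = -2.
Indicial equation: r(r-1) + p(0) r + q(0) = 0, i.e. r^2 + (p(0) - 1) r + q(0) = 0, i.e. r^2 + 1 r - 2 = 0.
Discriminant: (1)^2 - 4(-2) = 9, so r = (-1 ± 3)/2.
Solving: r_1 = 1, r_2 = -2.

indicial: r^2 + 1 r - 2 = 0; roots r_1 = 1, r_2 = -2


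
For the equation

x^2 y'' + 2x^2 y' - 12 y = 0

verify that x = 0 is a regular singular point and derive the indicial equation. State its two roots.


Divide by x^2 to reach normal form y'' + P_1(x) y' + P_2(x) y = 0 with P_1(x) = 2 and P_2(x) = -12/x^2.
x = 0 is a singular point because the y-coefficient -12/x^2 has a pole at x = 0.
It is a regular singular point because x P_1(x) = p(x) = 2x and x^2 P_2(x) = q(x) = -12 are polynomials, hence analytic at x = 0.
p(0) = 0,  q(0) = -12.
Indicial equation: r(r-1) + p(0) r + q(0) = 0, i.e. r^2 + (p(0) - 1) r + q(0) = 0, i.e. r^2 - 1 r - 12 = 0.
Discriminant: (-1)^2 - 4(-12) = 49, so r = (1 ± 7)/2.
Solving: r_1 = 4, r_2 = -3.

indicial: r^2 - 1 r - 12 = 0; roots r_1 = 4, r_2 = -3


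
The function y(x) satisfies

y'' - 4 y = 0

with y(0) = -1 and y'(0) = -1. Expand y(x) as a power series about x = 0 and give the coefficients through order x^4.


Ansatz: y(x) = sum_{n>=0} a_n x^n, so y'(x) = sum_{n>=1} n a_n x^(n-1) and y''(x) = sum_{n>=2} n(n-1) a_n x^(n-2).
Substitute into P(x) y'' + Q(x) y' + R(x) y = 0 with P(x) = 1, Q(x) = 0, R(x) = -4, and match powers of x.
Initial conditions: a_0 = -1, a_1 = -1.
Setting the coefficient of each power of x to zero and solving order by order (substituting the coefficients already found):
  x^0: 2 a_2 - 4 a_0 = 0  ->  2 a_2 = 4 a_0 = -4  ->  a_2 = -2
  x^1: 6 a_3 - 4 a_1 = 0  ->  6 a_3 = 4 a_1 = -4  ->  a_3 = -2/3
  x^2: 12 a_4 - 4 a_2 = 0  ->  12 a_4 = 4 a_2 = -8  ->  a_4 = -2/3
Truncated series: y(x) = -1 - x - 2 x^2 - (2/3) x^3 - (2/3) x^4 + O(x^5).

a_0 = -1; a_1 = -1; a_2 = -2; a_3 = -2/3; a_4 = -2/3
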